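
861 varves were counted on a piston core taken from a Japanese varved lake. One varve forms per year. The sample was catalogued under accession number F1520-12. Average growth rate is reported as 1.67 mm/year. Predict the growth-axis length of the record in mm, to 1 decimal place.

1437.9 mm

The record spans 861 years at 1.67 mm per year.
Length ≈ 1.67 × 861 = 1437.9 mm.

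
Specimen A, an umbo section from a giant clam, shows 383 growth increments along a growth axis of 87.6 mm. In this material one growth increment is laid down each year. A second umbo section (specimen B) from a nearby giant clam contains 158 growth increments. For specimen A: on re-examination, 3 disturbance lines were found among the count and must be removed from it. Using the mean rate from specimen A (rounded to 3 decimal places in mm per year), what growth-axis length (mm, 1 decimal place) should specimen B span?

Specimen A: after corrections the count is 383 − 3 = 380 growth increments.
A: Extension rate ≈ 87.6 / 380 = 0.231 mm/yr.
B's length ≈ 0.231 × 158 = 36.5 mm.

36.5 mm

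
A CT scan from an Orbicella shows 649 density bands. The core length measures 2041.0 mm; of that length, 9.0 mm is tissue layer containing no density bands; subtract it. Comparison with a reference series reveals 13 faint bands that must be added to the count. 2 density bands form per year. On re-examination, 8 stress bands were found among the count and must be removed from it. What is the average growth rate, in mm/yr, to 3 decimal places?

After corrections the count is 649 − 8 + 13 = 654 density bands.
Dividing by 2 density bands per year: 654 / 2 = 327 years.
Net length = 2041.0 − 9.0 = 2032.0 mm.
Extension rate ≈ 2032.0 / 327 = 6.214 mm/yr.

6.214 mm/yr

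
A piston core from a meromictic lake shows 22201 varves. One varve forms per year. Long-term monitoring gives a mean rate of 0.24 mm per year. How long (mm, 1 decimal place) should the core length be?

5328.2 mm

The record spans 22201 years at 0.24 mm per year.
Length ≈ 0.24 × 22201 = 5328.2 mm.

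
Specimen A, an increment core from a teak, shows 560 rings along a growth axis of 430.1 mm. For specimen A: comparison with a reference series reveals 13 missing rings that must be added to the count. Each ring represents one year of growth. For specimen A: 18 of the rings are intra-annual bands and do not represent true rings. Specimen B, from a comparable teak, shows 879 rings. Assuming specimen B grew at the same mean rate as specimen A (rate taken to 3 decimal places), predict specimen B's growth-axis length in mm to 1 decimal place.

Specimen A: correcting the raw count gives 560 − 18 + 13 = 555 true rings.
A: 430.1 mm over 555 years gives 430.1 / 555 ≈ 0.775 mm per year.
Length of B = 0.775 × 879 = 681.2 mm.

681.2 mm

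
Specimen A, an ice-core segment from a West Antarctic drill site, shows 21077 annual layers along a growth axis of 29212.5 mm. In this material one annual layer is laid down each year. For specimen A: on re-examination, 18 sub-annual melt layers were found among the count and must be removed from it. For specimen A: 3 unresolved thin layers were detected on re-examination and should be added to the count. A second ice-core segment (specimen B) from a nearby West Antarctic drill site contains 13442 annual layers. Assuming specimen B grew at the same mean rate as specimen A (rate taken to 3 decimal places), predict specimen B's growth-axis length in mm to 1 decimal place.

18644.1 mm

Specimen A: correcting the raw count gives 21077 − 18 + 3 = 21062 true annual layers.
A: Mean rate = 29212.5 mm / 21062 years ≈ 1.387 mm per year.
B's length ≈ 1.387 × 13442 = 18644.1 mm.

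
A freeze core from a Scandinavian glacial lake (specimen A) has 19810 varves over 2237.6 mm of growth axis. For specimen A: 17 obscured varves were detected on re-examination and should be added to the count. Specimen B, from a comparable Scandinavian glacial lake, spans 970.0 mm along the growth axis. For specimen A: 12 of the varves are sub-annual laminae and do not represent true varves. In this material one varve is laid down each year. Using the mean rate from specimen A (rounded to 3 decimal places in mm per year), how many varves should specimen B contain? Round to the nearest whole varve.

Specimen A: adjusted count: 19810 − 12 + 17 = 19815 varves.
A: Extension rate ≈ 2237.6 / 19815 = 0.113 mm/year.
Specimen B: 970.0 mm / 0.113 mm per year = 8584.07 years ≈ 8584 varves.

8584 varves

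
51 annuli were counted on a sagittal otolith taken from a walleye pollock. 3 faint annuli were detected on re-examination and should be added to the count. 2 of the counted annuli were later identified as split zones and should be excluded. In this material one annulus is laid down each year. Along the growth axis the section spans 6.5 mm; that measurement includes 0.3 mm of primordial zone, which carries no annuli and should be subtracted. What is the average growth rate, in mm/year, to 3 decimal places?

Correcting the raw count gives 51 − 2 + 3 = 52 true annuli.
Removing the 0.3 mm offcut leaves 6.5 − 0.3 = 6.2 mm.
Mean rate = 6.2 mm / 52 years ≈ 0.119 mm/year.

0.119 mm/year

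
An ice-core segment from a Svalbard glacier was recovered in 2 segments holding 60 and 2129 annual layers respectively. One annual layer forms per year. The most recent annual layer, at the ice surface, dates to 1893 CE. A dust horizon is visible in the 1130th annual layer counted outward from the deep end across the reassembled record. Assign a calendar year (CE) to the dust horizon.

Total annual layers = 60 + 2129 = 2189.
The dust horizon sits at annual layer 1130 from the deep end, so 2189 − 1130 = 1059 annual layers formed after it.
Counting back 1059 years from 1893 CE places the dust horizon in 1893 − 1059 = 834 CE.

834 CE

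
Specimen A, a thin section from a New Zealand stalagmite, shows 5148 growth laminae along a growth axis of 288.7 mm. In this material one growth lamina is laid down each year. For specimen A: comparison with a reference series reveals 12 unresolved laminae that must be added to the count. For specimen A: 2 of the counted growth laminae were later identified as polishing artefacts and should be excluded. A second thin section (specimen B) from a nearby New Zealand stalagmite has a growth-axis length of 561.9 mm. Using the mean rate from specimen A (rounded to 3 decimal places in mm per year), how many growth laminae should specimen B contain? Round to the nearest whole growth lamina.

Specimen A: adjusted count: 5148 − 2 + 12 = 5158 growth laminae.
A: Extension rate ≈ 288.7 / 5158 = 0.056 mm/yr.
For B, 561.9 / 0.056 = 10033.93 years ≈ 10034 growth laminae.

10034 growth laminae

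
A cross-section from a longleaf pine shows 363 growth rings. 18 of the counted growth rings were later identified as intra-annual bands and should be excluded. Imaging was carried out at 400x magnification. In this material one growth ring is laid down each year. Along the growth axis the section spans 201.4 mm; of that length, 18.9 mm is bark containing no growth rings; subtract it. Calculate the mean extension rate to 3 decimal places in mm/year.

True growth ring count = 363 − 18 = 345.
Net length = 201.4 − 18.9 = 182.5 mm.
Mean rate = 182.5 mm / 345 years ≈ 0.529 mm/year.

0.529 mm/year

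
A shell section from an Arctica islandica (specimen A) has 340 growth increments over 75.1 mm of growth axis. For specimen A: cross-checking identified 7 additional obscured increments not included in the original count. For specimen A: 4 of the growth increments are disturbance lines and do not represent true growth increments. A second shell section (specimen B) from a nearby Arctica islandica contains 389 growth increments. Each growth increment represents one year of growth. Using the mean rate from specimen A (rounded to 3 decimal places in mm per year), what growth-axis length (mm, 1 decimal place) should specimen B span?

Specimen A: adjusted count: 340 − 4 + 7 = 343 growth increments.
A: 75.1 mm over 343 years gives 75.1 / 343 ≈ 0.219 mm/yr.
Length of B = 0.219 × 389 = 85.2 mm.

85.2 mm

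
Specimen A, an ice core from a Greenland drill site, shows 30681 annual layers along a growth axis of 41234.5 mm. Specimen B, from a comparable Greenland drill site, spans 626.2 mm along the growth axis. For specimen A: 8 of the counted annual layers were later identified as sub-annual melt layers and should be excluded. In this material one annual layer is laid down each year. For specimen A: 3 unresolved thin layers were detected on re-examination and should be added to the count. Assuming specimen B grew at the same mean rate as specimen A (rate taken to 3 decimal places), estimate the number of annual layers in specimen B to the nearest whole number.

Specimen A: correcting the raw count gives 30681 − 8 + 3 = 30676 true annual layers.
A: Mean rate = 41234.5 mm / 30676 years ≈ 1.344 mm/year.
For B, 626.2 / 1.344 = 465.92 years ≈ 466 annual layers.

466 annual layers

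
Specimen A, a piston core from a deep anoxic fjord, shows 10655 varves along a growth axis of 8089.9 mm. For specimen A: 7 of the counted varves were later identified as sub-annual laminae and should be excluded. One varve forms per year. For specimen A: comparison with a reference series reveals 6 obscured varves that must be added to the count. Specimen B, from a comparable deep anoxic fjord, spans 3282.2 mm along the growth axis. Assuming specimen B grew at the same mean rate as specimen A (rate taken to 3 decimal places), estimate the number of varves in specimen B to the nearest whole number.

4324 varves

Specimen A: after corrections the count is 10655 − 7 + 6 = 10654 varves.
A: Mean rate = 8089.9 mm / 10654 years ≈ 0.759 mm/year.
Specimen B: 3282.2 mm / 0.759 mm per year = 4324.37 years ≈ 4324 varves.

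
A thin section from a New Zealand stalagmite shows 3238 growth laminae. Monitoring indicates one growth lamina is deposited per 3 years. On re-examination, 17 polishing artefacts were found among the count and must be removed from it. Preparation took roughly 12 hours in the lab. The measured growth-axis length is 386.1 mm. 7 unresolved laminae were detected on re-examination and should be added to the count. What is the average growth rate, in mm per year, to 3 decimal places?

0.040 mm per year

True growth lamina count = 3238 − 17 + 7 = 3228.
Multiplying by 3 years per growth lamina: 3228 × 3 = 9684 years.
386.1 mm over 9684 years gives 386.1 / 9684 ≈ 0.040 mm per year.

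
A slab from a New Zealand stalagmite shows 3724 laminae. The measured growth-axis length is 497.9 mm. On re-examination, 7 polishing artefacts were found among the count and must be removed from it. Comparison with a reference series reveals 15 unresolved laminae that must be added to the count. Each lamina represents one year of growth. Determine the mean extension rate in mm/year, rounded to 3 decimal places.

Adjusted count: 3724 − 7 + 15 = 3732 laminae.
Extension rate ≈ 497.9 / 3732 = 0.133 mm/year.

0.133 mm/year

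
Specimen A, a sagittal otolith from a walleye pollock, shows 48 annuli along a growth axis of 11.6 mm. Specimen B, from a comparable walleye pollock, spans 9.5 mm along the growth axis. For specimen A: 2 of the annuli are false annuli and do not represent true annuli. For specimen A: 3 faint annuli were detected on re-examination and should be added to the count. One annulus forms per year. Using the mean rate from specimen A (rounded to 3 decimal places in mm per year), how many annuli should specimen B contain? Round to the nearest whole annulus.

40 annuli

Specimen A: true annulus count = 48 − 2 + 3 = 49.
A: 11.6 mm over 49 years gives 11.6 / 49 ≈ 0.237 mm per year.
B spans 9.5 / 0.237 = 40.08 years ≈ 40 annuli.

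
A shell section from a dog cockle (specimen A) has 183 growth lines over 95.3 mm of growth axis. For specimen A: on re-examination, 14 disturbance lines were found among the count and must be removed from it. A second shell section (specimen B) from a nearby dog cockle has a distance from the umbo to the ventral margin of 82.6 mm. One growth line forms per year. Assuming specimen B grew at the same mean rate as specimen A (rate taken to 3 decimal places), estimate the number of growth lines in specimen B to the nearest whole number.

Specimen A: correcting the raw count gives 183 − 14 = 169 true growth lines.
A: Extension rate ≈ 95.3 / 169 = 0.564 mm/yr.
B spans 82.6 / 0.564 = 146.45 years ≈ 146 growth lines.

146 growth lines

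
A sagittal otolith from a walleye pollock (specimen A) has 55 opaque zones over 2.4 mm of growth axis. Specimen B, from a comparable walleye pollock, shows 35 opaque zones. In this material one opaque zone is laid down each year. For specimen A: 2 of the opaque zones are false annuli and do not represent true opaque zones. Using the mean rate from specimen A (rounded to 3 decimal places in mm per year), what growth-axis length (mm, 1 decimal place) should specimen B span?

1.6 mm

Specimen A: adjusted count: 55 − 2 = 53 opaque zones.
A: 2.4 mm over 53 years gives 2.4 / 53 ≈ 0.045 mm per year.
Length of B = 0.045 × 35 = 1.6 mm.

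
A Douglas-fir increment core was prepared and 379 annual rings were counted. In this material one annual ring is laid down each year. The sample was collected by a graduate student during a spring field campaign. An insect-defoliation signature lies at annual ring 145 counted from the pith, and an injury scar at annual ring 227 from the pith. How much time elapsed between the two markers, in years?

The two markers are separated by 227 − 145 = 82 annual rings.
At one annual ring per year, 82 years elapsed between them.

82 years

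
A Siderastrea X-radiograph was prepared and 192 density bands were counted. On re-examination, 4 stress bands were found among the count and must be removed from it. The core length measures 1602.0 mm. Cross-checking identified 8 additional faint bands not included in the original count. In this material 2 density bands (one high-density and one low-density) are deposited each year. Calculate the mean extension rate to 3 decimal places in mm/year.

16.347 mm/year

Adjusted count: 192 − 4 + 8 = 196 density bands.
With 2 density bands per year, 196 / 2 = 98 years.
Mean rate = 1602.0 mm / 98 years ≈ 16.347 mm/year.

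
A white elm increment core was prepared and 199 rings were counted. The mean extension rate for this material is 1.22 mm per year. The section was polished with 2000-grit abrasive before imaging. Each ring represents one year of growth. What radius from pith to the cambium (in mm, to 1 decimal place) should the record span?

199 years of growth are recorded.
199 years at 1.22 mm/year gives 1.22 × 199 = 242.8 mm.

242.8 mm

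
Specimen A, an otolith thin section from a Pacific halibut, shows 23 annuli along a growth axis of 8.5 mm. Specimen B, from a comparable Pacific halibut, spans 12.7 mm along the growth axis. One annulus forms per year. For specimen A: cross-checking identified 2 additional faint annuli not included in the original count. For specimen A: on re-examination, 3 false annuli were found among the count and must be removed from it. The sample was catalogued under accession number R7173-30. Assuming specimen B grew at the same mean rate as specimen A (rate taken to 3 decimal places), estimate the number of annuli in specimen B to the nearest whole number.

Specimen A: adjusted count: 23 − 3 + 2 = 22 annuli.
A: Extension rate ≈ 8.5 / 22 = 0.386 mm/year.
B spans 12.7 / 0.386 = 32.90 years ≈ 33 annuli.

33 annuli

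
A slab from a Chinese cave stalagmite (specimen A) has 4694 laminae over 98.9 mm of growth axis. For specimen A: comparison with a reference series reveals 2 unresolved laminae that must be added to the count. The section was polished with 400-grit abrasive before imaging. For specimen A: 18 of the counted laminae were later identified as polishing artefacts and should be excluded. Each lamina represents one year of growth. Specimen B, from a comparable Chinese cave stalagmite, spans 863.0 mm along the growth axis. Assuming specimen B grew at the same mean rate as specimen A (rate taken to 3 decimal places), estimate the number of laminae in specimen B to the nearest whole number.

Specimen A: true lamina count = 4694 − 18 + 2 = 4678.
A: Mean rate = 98.9 mm / 4678 years ≈ 0.021 mm/yr.
For B, 863.0 / 0.021 = 41095.24 years ≈ 41095 laminae.

41095 laminae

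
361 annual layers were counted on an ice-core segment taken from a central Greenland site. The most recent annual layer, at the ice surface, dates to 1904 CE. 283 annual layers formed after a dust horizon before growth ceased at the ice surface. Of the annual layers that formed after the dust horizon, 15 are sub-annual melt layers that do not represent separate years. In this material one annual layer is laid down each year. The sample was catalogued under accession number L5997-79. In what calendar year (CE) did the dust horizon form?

283 annual layers post-date the dust horizon.
Excluding 15 false annual layers: 283 − 15 = 268.
Counting back 268 years from 1904 CE places the dust horizon in 1904 − 268 = 1636 CE.

1636 CE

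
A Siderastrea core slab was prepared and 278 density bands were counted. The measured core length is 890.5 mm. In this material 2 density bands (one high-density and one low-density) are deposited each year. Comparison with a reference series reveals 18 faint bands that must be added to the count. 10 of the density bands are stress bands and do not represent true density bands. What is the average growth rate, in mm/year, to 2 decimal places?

6.23 mm/year

Correcting the raw count gives 278 − 10 + 18 = 286 true density bands.
286 density bands at 2 per year is 286 / 2 = 143 years.
Extension rate ≈ 890.5 / 143 = 6.23 mm/year.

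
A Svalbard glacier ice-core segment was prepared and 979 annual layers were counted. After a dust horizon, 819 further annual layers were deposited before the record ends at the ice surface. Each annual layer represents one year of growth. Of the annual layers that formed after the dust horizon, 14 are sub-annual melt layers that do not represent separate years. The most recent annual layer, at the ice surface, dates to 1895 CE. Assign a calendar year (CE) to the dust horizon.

There are 819 annual layers younger than the dust horizon.
Excluding 14 false annual layers: 819 − 14 = 805.
Counting back 805 years from 1895 CE places the dust horizon in 1895 − 805 = 1090 CE.

1090 CE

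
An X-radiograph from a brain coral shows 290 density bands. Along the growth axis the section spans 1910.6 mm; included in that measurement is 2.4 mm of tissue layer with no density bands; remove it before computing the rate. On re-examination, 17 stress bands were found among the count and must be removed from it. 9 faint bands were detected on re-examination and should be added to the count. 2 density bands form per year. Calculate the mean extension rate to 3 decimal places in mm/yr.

Correcting the raw count gives 290 − 17 + 9 = 282 true density bands.
Dividing by 2 density bands per year: 282 / 2 = 141 years.
Removing the 2.4 mm offcut leaves 1910.6 − 2.4 = 1908.2 mm.
Mean rate = 1908.2 mm / 141 years ≈ 13.533 mm/yr.

13.533 mm/yr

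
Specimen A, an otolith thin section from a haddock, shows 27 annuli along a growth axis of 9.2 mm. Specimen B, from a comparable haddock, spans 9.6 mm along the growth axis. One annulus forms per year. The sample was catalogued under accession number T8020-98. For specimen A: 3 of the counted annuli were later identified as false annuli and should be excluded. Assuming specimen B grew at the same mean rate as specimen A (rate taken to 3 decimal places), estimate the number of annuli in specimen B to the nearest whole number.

25 annuli

Specimen A: true annulus count = 27 − 3 = 24.
A: Mean rate = 9.2 mm / 24 years ≈ 0.383 mm per year.
Specimen B: 9.6 mm / 0.383 mm per year = 25.07 years ≈ 25 annuli.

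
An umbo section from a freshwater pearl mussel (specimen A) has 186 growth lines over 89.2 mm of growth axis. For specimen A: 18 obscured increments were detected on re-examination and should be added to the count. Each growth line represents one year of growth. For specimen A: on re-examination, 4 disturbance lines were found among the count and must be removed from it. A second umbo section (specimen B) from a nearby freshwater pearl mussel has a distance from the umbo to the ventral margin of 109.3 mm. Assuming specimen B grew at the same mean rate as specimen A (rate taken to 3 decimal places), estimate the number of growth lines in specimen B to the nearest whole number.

245 growth lines

Specimen A: correcting the raw count gives 186 − 4 + 18 = 200 true growth lines.
A: 89.2 mm over 200 years gives 89.2 / 200 ≈ 0.446 mm/yr.
B spans 109.3 / 0.446 = 245.07 years ≈ 245 growth lines.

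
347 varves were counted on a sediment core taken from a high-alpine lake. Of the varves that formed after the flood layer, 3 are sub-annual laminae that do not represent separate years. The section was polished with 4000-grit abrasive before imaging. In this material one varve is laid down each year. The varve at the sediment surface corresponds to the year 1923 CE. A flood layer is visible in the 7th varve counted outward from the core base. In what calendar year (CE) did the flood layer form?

347 − 7 = 340 varves lie beyond the flood layer toward the sediment surface.
Excluding 3 false varves: 340 − 3 = 337.
Counting back 337 years from 1923 CE places the flood layer in 1923 − 337 = 1586 CE.

1586 CE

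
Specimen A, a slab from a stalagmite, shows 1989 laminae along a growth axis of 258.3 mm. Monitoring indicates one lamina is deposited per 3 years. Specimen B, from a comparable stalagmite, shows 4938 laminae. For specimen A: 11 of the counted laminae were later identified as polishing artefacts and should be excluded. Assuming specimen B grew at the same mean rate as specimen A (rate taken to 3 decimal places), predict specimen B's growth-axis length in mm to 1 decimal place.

651.8 mm

Specimen A: true lamina count = 1989 − 11 = 1978.
Specimen A: 1978 laminae at 3 years each span 1978 × 3 = 5934 years.
A: 258.3 mm over 5934 years gives 258.3 / 5934 ≈ 0.044 mm/year.
Specimen B: multiplying by 3 years per lamina: 4938 × 3 = 14814 years. Length of B = 0.044 × 14814 = 651.8 mm.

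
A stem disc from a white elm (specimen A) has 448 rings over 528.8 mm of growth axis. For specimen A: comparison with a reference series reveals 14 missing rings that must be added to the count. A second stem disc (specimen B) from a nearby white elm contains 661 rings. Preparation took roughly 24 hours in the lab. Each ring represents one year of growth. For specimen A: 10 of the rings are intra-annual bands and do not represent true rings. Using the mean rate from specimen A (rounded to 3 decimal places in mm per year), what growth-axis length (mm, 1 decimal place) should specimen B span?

Specimen A: correcting the raw count gives 448 − 10 + 14 = 452 true rings.
A: Extension rate ≈ 528.8 / 452 = 1.170 mm per year.
B's length ≈ 1.170 × 661 = 773.4 mm.

773.4 mm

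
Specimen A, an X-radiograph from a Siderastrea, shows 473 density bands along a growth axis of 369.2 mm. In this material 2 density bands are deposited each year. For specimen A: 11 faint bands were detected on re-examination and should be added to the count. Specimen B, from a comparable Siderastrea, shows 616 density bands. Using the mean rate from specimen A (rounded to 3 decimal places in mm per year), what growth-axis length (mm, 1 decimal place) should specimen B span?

470.0 mm

Specimen A: correcting the raw count gives 473 + 11 = 484 true density bands.
Specimen A: 484 density bands at 2 per year is 484 / 2 = 242 years.
A: Extension rate ≈ 369.2 / 242 = 1.526 mm/yr.
Specimen B: 616 density bands at 2 per year is 616 / 2 = 308 years. Length of B = 1.526 × 308 = 470.0 mm.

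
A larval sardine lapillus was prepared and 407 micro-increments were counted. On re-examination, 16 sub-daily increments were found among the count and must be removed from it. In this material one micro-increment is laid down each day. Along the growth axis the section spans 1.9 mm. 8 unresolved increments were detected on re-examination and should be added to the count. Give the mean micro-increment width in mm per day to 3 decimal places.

0.005 mm per day

Correcting the raw count gives 407 − 16 + 8 = 399 true micro-increments.
Extension rate ≈ 1.9 / 399 = 0.005 mm per day.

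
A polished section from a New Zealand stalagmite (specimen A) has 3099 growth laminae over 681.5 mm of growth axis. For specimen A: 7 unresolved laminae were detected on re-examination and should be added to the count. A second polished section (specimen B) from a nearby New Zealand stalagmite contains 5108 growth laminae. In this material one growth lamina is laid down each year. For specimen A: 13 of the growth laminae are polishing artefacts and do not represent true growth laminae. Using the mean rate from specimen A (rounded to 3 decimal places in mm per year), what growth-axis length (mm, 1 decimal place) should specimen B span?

Specimen A: after corrections the count is 3099 − 13 + 7 = 3093 growth laminae.
A: 681.5 mm over 3093 years gives 681.5 / 3093 ≈ 0.220 mm per year.
For B, 0.220 mm/year × 5108 years = 1123.8 mm.

1123.8 mm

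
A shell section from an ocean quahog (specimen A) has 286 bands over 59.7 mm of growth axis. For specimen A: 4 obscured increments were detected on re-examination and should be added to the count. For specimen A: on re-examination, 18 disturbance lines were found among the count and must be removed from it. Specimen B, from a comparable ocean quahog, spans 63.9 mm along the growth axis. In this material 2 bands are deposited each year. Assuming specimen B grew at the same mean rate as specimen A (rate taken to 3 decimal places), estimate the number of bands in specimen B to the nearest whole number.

Specimen A: adjusted count: 286 − 18 + 4 = 272 bands.
Specimen A: 272 bands at 2 per year is 272 / 2 = 136 years.
A: Extension rate ≈ 59.7 / 136 = 0.439 mm/year.
B spans 63.9 / 0.439 = 145.56 years; at 2 bands per year that is 145.56 × 2 ≈ 291 bands.

291 bands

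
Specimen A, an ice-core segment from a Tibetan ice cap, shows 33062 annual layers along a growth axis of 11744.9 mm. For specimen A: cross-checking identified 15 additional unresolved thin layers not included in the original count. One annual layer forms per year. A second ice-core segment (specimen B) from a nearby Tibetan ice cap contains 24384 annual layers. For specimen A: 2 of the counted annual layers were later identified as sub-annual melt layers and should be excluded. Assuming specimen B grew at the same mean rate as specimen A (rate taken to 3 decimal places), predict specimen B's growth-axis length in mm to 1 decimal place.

8656.3 mm

Specimen A: after corrections the count is 33062 − 2 + 15 = 33075 annual layers.
A: Mean rate = 11744.9 mm / 33075 years ≈ 0.355 mm/year.
For B, 0.355 mm/year × 24384 years = 8656.3 mm.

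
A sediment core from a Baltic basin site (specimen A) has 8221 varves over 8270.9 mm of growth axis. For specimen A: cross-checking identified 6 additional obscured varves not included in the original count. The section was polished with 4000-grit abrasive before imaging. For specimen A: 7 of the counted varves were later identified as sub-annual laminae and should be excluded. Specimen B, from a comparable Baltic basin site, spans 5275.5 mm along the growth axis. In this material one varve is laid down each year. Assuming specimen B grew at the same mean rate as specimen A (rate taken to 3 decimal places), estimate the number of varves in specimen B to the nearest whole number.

Specimen A: true varve count = 8221 − 7 + 6 = 8220.
A: Extension rate ≈ 8270.9 / 8220 = 1.006 mm/yr.
For B, 5275.5 / 1.006 = 5244.04 years ≈ 5244 varves.

5244 varves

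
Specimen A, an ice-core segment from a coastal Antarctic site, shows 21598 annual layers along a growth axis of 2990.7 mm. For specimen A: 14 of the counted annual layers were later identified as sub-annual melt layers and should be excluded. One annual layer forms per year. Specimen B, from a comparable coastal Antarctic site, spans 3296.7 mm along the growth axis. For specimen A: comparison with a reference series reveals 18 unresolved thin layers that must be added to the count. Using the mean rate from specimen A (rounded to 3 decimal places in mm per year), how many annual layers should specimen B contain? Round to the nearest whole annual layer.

23889 annual layers

Specimen A: after corrections the count is 21598 − 14 + 18 = 21602 annual layers.
A: Extension rate ≈ 2990.7 / 21602 = 0.138 mm/year.
For B, 3296.7 / 0.138 = 23889.13 years ≈ 23889 annual layers.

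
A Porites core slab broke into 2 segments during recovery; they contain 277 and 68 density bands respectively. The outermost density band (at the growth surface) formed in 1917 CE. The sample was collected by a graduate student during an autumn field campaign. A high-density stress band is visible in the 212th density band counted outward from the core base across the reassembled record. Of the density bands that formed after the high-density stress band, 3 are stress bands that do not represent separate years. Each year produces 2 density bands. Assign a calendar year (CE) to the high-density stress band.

Total density bands = 277 + 68 = 345.
Between density band 212 and the growth surface there are 345 − 212 = 133 density bands.
Removing the 3 false density bands leaves 133 − 3 = 130 true density bands beyond the high-density stress band.
With 2 density bands per year, 130 / 2 = 65 years.
1917 − 65 = 1852 CE.

1852 CE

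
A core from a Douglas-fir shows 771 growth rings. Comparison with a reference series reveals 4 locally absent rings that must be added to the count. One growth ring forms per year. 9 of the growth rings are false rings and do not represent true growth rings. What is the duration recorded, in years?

True growth ring count = 771 − 9 + 4 = 766.
At one growth ring per year, that is 766 years.

766 yr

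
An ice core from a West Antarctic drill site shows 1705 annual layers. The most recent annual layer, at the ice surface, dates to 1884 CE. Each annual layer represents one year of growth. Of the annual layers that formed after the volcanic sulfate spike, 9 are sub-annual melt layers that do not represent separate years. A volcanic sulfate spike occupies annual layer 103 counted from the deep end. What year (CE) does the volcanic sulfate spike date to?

291 CE

The volcanic sulfate spike sits at annual layer 103 from the deep end, so 1705 − 103 = 1602 annual layers formed after it.
1602 − 9 false = 1593 true annual layers after the volcanic sulfate spike.
1884 − 1593 = 291 CE.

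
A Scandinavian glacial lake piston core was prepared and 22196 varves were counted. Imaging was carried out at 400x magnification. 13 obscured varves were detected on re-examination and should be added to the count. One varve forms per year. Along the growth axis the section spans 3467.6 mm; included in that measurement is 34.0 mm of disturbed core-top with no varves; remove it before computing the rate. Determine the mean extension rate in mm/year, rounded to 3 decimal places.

0.155 mm/year

Correcting the raw count gives 22196 + 13 = 22209 true varves.
Removing the 34.0 mm offcut leaves 3467.6 − 34.0 = 3433.6 mm.
3433.6 mm over 22209 years gives 3433.6 / 22209 ≈ 0.155 mm/year.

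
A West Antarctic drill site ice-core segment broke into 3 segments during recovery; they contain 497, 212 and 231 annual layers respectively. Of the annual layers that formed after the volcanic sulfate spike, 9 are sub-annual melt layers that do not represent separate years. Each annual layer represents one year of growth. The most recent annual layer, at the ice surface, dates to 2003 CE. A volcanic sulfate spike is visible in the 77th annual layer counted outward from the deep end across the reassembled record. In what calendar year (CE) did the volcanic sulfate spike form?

Total annual layers = 497 + 212 + 231 = 940.
940 − 77 = 863 annual layers lie beyond the volcanic sulfate spike toward the ice surface.
863 − 9 false = 854 true annual layers after the volcanic sulfate spike.
The annual layer at the ice surface is 2003 CE, so the volcanic sulfate spike dates to 2003 − 854 = 1149 CE.

1149 CE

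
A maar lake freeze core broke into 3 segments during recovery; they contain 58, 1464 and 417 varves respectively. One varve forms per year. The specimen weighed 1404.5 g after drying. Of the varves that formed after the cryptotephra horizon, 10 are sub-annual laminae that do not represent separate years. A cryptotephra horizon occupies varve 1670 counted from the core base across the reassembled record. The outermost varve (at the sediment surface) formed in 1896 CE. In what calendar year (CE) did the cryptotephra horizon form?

Total varves = 58 + 1464 + 417 = 1939.
1939 − 1670 = 269 varves lie beyond the cryptotephra horizon toward the sediment surface.
269 − 10 false = 259 true varves after the cryptotephra horizon.
The varve at the sediment surface is 1896 CE, so the cryptotephra horizon dates to 1896 − 259 = 1637 CE.

1637 CE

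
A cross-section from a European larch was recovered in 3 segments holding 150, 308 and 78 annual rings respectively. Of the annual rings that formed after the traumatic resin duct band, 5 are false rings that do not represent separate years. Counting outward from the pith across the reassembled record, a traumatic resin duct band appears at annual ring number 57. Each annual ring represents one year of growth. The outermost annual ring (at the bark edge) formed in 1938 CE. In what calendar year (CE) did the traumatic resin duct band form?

Total annual rings = 150 + 308 + 78 = 536.
The traumatic resin duct band sits at annual ring 57 from the pith, so 536 − 57 = 479 annual rings formed after it.
Removing the 5 false annual rings leaves 479 − 5 = 474 true annual rings beyond the traumatic resin duct band.
1938 − 474 = 1464 CE.

1464 CE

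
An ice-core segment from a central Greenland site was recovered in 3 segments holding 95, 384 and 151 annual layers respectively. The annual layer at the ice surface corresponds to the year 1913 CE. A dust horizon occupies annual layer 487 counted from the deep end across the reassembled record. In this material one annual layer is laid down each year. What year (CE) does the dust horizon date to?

1770 CE

Total annual layers = 95 + 384 + 151 = 630.
Between annual layer 487 and the ice surface there are 630 − 487 = 143 annual layers.
Counting back 143 years from 1913 CE places the dust horizon in 1913 − 143 = 1770 CE.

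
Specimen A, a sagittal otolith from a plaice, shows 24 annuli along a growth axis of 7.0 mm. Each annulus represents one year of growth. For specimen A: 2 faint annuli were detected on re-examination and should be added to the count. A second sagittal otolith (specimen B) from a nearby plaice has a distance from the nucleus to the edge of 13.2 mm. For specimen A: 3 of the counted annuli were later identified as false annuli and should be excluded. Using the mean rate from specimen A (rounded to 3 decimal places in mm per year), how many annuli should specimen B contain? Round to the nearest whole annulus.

Specimen A: after corrections the count is 24 − 3 + 2 = 23 annuli.
A: Mean rate = 7.0 mm / 23 years ≈ 0.304 mm/year.
Specimen B: 13.2 mm / 0.304 mm per year = 43.42 years ≈ 43 annuli.

43 annuli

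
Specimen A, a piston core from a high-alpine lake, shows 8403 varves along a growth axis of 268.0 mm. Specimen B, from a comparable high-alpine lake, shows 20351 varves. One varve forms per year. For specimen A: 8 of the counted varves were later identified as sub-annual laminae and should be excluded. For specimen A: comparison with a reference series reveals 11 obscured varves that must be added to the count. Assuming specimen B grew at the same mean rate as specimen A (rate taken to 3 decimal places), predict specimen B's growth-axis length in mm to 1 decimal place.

Specimen A: correcting the raw count gives 8403 − 8 + 11 = 8406 true varves.
A: Mean rate = 268.0 mm / 8406 years ≈ 0.032 mm/yr.
Length of B = 0.032 × 20351 = 651.2 mm.

651.2 mm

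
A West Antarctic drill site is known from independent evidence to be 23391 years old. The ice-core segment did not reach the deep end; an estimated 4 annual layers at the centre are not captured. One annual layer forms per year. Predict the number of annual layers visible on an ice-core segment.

23387 annual layers

Expected annual layers over 23391 years: 23391.
23391 − 4 missed = 23387 annual layers expected in the prepared section.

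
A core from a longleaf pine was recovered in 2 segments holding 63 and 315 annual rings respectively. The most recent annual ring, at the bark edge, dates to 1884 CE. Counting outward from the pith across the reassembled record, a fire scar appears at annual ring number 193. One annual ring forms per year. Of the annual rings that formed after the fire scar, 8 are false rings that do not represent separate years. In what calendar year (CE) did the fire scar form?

1707 CE

Total annual rings = 63 + 315 = 378.
378 − 193 = 185 annual rings lie beyond the fire scar toward the bark edge.
Excluding 8 false annual rings: 185 − 8 = 177.
Counting back 177 years from 1884 CE places the fire scar in 1884 − 177 = 1707 CE.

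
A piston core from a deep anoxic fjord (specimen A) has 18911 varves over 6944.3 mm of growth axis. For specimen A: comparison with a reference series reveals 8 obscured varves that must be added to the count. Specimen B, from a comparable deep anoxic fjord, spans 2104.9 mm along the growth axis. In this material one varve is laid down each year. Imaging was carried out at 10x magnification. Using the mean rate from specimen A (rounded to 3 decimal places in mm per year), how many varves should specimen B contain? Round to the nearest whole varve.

5735 varves

Specimen A: correcting the raw count gives 18911 + 8 = 18919 true varves.
A: Mean rate = 6944.3 mm / 18919 years ≈ 0.367 mm/year.
For B, 2104.9 / 0.367 = 5735.42 years ≈ 5735 varves.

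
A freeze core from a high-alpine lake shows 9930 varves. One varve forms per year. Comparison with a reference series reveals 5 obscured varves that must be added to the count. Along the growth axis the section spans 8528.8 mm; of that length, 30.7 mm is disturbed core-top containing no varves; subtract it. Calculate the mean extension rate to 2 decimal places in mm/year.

0.86 mm/year

After corrections the count is 9930 + 5 = 9935 varves.
Removing the 30.7 mm offcut leaves 8528.8 − 30.7 = 8498.1 mm.
Extension rate ≈ 8498.1 / 9935 = 0.86 mm/year.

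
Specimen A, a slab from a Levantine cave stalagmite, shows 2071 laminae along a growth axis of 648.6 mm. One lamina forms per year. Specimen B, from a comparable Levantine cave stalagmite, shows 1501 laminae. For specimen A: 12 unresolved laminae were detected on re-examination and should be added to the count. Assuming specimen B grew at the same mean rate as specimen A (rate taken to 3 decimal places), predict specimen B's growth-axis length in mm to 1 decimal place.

Specimen A: after corrections the count is 2071 + 12 = 2083 laminae.
A: Extension rate ≈ 648.6 / 2083 = 0.311 mm/yr.
For B, 0.311 mm/year × 1501 years = 466.8 mm.

466.8 mm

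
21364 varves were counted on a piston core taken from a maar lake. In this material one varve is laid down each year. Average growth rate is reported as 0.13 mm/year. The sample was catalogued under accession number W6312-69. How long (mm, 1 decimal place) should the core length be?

2777.3 mm

The record spans 21364 years at 0.13 mm per year.
Length ≈ 0.13 × 21364 = 2777.3 mm.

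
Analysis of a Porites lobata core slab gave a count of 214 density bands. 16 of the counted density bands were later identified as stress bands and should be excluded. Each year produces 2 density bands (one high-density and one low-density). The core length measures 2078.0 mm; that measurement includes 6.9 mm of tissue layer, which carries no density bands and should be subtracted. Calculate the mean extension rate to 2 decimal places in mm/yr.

Adjusted count: 214 − 16 = 198 density bands.
198 density bands at 2 per year is 198 / 2 = 99 years.
The growth record spans 2078.0 − 6.9 = 2071.1 mm.
2071.1 mm over 99 years gives 2071.1 / 99 ≈ 20.92 mm/yr.

20.92 mm/yr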